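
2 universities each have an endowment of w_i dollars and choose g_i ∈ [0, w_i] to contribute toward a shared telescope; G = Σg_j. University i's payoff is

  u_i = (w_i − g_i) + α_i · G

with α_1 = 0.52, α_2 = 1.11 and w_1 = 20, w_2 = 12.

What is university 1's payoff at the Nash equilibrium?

26.24

∂u_i/∂g_i = α_i − 1, so university i contributes w_i if α_i > 1, else 0.
α_i > 1 for i ∈ {2}; NE contributions (0, 12), G = 12.
u_1 = (20 − 0) + 0.52·12 = 26.24.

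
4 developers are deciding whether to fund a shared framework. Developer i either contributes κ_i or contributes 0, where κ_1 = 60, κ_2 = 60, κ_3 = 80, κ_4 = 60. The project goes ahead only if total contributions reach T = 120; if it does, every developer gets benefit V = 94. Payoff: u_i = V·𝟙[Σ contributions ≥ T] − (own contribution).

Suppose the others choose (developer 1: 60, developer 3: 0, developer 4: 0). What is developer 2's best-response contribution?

60

Others' total = 60. Contributing 60 brings total to 120 ≥ 120: gain V − κ_2 = 34.
Best response: 60.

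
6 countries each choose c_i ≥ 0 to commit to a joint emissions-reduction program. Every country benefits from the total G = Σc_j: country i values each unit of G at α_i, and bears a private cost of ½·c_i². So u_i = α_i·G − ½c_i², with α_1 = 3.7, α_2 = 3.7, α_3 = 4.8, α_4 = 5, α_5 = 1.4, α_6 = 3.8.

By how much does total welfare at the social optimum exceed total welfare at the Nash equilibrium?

1049.43

Country i's FOC: ∂u_i/∂c_i = α_i − c_i = 0, so c_i* = α_i.
NE contributions = (3.7, 3.7, 4.8, 5, 1.4, 3.8); G = 22.4.
W^NE = (Σα)·G − ½Σα_i² = 22.4² − ½·91.82 = 455.85.
Planner sets c_i = Σα_j = 22.4 for every i, so G^SO = 6·22.4 = 134.4.
W^SO = (Σα)·G^SO − ½·6·(Σα)² = (6/2)·22.4² = 1505.28.
Deadweight loss = W^SO − W^NE = 1049.43.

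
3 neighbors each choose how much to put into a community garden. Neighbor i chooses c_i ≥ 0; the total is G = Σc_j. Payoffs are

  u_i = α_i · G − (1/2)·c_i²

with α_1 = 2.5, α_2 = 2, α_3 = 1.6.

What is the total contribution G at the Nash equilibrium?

Neighbor i's FOC: ∂u_i/∂c_i = α_i − c_i = 0, so c_i* = α_i.
NE contributions = (2.5, 2, 1.6); G = 6.1.

6.1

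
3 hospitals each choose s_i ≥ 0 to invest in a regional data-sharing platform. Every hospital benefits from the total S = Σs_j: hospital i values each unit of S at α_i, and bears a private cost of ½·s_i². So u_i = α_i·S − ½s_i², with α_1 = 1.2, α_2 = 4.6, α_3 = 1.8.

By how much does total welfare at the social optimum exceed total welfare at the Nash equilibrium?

Hospital i's FOC: ∂u_i/∂s_i = α_i − s_i = 0, so s_i* = α_i.
NE contributions = (1.2, 4.6, 1.8); S = 7.6.
W^NE = (Σα)·S − ½Σα_i² = 7.6² − ½·25.84 = 44.84.
Planner sets s_i = Σα_j = 7.6 for every i, so S^SO = 3·7.6 = 22.8.
W^SO = (Σα)·S^SO − ½·3·(Σα)² = (3/2)·7.6² = 86.64.
Deadweight loss = W^SO − W^NE = 41.8.

41.8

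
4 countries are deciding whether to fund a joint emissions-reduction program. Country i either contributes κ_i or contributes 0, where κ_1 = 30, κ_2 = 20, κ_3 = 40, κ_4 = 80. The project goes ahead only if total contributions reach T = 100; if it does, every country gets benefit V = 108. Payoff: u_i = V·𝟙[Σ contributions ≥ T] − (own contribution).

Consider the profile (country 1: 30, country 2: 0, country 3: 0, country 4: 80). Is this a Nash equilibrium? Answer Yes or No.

Yes

Total = 110 ≥ 100: provided.
Country 1 (pledges 30, payoff 78): dropping to 0 → total 80, payoff 0. No gain.
Country 2 (pledges 0, payoff 108): pledging 20 → total 130, payoff 88. No gain.
Country 3 (pledges 0, payoff 108): pledging 40 → total 150, payoff 68. No gain.
Country 4 (pledges 80, payoff 28): dropping to 0 → total 30, payoff 0. No gain.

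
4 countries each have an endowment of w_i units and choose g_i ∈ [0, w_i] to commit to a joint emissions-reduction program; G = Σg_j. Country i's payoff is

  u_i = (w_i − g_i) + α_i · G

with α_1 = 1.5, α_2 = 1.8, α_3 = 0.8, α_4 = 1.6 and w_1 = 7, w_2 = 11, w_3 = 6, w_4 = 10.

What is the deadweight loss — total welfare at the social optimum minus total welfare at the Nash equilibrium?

28.2

∂u_i/∂g_i = α_i − 1, so country i contributes w_i if α_i > 1, else 0.
α_i > 1 for i ∈ {1, 2, 4}; NE contributions (7, 11, 0, 10), G = 28.
W^NE = Σw_i − G^NE + (Σα_i)·G^NE = 34 + 4.7·28 = 165.6.
Planner: ∂(Σu_j)/∂g_i = Σα_j − 1 = 4.7 > 0, so everyone contributes w_i; G^SO = 34, W^SO = 34 + 4.7·34 = 193.8.
Deadweight loss = 28.2.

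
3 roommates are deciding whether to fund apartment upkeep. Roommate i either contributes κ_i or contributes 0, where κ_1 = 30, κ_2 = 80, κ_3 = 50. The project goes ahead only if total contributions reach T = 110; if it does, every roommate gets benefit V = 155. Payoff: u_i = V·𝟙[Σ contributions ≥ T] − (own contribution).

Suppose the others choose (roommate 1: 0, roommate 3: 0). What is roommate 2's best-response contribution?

Others' total = 0. Even contributing 80 gives 80 < 110: no benefit either way.
Best response: 0.

0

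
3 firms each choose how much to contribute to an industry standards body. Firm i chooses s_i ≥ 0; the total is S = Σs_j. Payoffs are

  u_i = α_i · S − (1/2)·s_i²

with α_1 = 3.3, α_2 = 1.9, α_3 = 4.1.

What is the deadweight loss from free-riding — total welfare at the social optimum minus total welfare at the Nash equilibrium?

Firm i's FOC: ∂u_i/∂s_i = α_i − s_i = 0, so s_i* = α_i.
NE contributions = (3.3, 1.9, 4.1); S = 9.3.
W^NE = (Σα)·S − ½Σα_i² = 9.3² − ½·31.31 = 70.835.
Planner sets s_i = Σα_j = 9.3 for every i, so S^SO = 3·9.3 = 27.9.
W^SO = (Σα)·S^SO − ½·3·(Σα)² = (3/2)·9.3² = 129.735.
Deadweight loss = W^SO − W^NE = 58.9.

58.9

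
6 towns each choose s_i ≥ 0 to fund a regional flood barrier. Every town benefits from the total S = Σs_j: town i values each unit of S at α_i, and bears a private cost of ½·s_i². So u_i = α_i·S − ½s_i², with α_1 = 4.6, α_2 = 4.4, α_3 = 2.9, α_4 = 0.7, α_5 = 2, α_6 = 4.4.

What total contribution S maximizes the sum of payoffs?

114

Planner FOC: ∂(Σu_j)/∂s_i = (Σα_j) − s_i = 0, so s_i^SO = Σα_j = 19 for every i; S^SO = 114.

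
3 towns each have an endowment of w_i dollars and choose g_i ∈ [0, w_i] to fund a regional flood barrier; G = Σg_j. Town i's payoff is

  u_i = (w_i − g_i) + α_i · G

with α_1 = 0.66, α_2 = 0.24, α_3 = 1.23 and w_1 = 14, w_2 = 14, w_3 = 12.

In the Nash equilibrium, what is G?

12

∂u_i/∂g_i = α_i − 1, so town i contributes w_i if α_i > 1, else 0.
α_i > 1 for i ∈ {3}; NE contributions (0, 0, 12), G = 12.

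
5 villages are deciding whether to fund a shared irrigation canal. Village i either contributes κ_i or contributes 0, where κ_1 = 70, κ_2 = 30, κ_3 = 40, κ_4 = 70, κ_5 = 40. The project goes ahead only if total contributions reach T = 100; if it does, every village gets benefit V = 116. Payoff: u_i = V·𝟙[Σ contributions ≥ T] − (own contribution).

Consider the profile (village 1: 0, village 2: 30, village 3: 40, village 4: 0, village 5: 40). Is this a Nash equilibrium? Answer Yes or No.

Yes

Total = 110 ≥ 100: provided.
Village 1 (pledges 0, payoff 116): pledging 70 → total 180, payoff 46. No gain.
Village 2 (pledges 30, payoff 86): dropping to 0 → total 80, payoff 0. No gain.
Village 3 (pledges 40, payoff 76): dropping to 0 → total 70, payoff 0. No gain.
Village 4 (pledges 0, payoff 116): pledging 70 → total 180, payoff 46. No gain.
Village 5 (pledges 40, payoff 76): dropping to 0 → total 70, payoff 0. No gain.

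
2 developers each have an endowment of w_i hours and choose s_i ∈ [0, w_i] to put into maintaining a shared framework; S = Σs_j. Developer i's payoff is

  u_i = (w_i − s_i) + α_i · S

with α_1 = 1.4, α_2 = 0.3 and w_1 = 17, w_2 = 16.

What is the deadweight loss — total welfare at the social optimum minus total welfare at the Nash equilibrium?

∂u_i/∂s_i = α_i − 1, so developer i contributes w_i if α_i > 1, else 0.
α_i > 1 for i ∈ {1}; NE contributions (17, 0), S = 17.
W^NE = Σw_i − S^NE + (Σα_i)·S^NE = 33 + 0.7·17 = 44.9.
Planner: ∂(Σu_j)/∂s_i = Σα_j − 1 = 0.7 > 0, so everyone contributes w_i; S^SO = 33, W^SO = 33 + 0.7·33 = 56.1.
Deadweight loss = 11.2.

11.2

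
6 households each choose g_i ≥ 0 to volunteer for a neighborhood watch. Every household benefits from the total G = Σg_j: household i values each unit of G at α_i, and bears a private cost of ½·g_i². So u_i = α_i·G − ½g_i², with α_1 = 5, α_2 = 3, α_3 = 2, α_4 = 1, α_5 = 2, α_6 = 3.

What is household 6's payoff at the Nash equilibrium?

Household i's FOC: ∂u_i/∂g_i = α_i − g_i = 0, so g_i* = α_i.
NE contributions = (5, 3, 2, 1, 2, 3); G = 16.
u_6 = α_6·G − ½·(g_6)² = 3·16 − ½·3² = 43.5.

43.5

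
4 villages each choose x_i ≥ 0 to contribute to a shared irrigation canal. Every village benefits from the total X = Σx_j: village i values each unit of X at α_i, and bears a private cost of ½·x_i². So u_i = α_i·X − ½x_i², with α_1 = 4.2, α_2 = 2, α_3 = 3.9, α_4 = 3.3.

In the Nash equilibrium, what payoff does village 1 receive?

Village i's FOC: ∂u_i/∂x_i = α_i − x_i = 0, so x_i* = α_i.
NE contributions = (4.2, 2, 3.9, 3.3); X = 13.4.
u_1 = α_1·X − ½·(x_1)² = 4.2·13.4 − ½·4.2² = 47.46.

47.46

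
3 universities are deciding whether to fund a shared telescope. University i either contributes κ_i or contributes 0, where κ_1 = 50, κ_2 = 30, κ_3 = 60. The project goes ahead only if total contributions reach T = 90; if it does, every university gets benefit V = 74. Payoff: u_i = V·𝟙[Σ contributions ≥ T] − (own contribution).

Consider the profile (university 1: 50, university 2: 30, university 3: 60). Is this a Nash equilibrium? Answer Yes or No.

No

Total = 140 ≥ 90: provided.
University 1 (pledges 50, payoff 24): dropping to 0 → total 90, payoff 74. Profitable deviation.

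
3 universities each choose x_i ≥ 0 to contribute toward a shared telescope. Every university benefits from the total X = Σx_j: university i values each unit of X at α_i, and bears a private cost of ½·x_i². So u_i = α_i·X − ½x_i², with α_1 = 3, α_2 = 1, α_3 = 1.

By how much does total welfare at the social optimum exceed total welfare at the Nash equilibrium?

18

University i's FOC: ∂u_i/∂x_i = α_i − x_i = 0, so x_i* = α_i.
NE contributions = (3, 1, 1); X = 5.
W^NE = (Σα)·X − ½Σα_i² = 5² − ½·11 = 19.5.
Planner sets x_i = Σα_j = 5 for every i, so X^SO = 3·5 = 15.
W^SO = (Σα)·X^SO − ½·3·(Σα)² = (3/2)·5² = 37.5.
Deadweight loss = W^SO − W^NE = 18.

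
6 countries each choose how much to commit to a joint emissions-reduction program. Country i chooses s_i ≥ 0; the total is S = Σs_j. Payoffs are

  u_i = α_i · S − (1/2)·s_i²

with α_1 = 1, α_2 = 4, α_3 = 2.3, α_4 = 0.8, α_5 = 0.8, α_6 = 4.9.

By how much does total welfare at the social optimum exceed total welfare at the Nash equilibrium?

Country i's FOC: ∂u_i/∂s_i = α_i − s_i = 0, so s_i* = α_i.
NE contributions = (1, 4, 2.3, 0.8, 0.8, 4.9); S = 13.8.
W^NE = (Σα)·S − ½Σα_i² = 13.8² − ½·47.58 = 166.65.
Planner sets s_i = Σα_j = 13.8 for every i, so S^SO = 6·13.8 = 82.8.
W^SO = (Σα)·S^SO − ½·6·(Σα)² = (6/2)·13.8² = 571.32.
Deadweight loss = W^SO − W^NE = 404.67.

404.67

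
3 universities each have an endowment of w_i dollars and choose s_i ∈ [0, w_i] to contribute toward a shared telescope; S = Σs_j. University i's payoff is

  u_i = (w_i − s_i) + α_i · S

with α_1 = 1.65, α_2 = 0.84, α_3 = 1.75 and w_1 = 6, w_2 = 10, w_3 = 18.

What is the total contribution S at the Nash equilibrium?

24

∂u_i/∂s_i = α_i − 1, so university i contributes w_i if α_i > 1, else 0.
α_i > 1 for i ∈ {1, 3}; NE contributions (6, 0, 18), S = 24.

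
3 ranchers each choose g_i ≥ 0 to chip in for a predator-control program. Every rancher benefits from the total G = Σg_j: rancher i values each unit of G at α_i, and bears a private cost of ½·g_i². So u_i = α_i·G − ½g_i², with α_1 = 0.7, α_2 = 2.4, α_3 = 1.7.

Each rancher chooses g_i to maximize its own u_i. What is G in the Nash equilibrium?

4.8

Rancher i's FOC: ∂u_i/∂g_i = α_i − g_i = 0, so g_i* = α_i.
NE contributions = (0.7, 2.4, 1.7); G = 4.8.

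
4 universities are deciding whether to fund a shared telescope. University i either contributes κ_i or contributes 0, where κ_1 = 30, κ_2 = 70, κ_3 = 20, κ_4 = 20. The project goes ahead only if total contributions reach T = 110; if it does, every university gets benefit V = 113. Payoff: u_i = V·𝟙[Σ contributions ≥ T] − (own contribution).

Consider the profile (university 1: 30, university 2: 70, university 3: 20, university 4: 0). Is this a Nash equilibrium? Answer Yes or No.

Yes

Total = 120 ≥ 110: provided.
University 1 (pledges 30, payoff 83): dropping to 0 → total 90, payoff 0. No gain.
University 2 (pledges 70, payoff 43): dropping to 0 → total 50, payoff 0. No gain.
University 3 (pledges 20, payoff 93): dropping to 0 → total 100, payoff 0. No gain.
University 4 (pledges 0, payoff 113): pledging 20 → total 140, payoff 93. No gain.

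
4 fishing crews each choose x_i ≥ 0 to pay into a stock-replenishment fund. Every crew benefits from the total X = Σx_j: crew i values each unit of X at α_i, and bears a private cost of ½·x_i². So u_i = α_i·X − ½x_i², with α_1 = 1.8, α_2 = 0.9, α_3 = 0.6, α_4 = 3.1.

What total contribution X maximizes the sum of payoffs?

Planner FOC: ∂(Σu_j)/∂x_i = (Σα_j) − x_i = 0, so x_i^SO = Σα_j = 6.4 for every i; X^SO = 25.6.

25.6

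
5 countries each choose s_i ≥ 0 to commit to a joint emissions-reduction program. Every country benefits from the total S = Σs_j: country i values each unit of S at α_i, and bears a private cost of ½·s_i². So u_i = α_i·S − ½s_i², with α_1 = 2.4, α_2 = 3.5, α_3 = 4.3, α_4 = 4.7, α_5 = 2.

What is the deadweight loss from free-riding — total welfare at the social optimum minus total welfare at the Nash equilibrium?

Country i's FOC: ∂u_i/∂s_i = α_i − s_i = 0, so s_i* = α_i.
NE contributions = (2.4, 3.5, 4.3, 4.7, 2); S = 16.9.
W^NE = (Σα)·S − ½Σα_i² = 16.9² − ½·62.59 = 254.315.
Planner sets s_i = Σα_j = 16.9 for every i, so S^SO = 5·16.9 = 84.5.
W^SO = (Σα)·S^SO − ½·5·(Σα)² = (5/2)·16.9² = 714.025.
Deadweight loss = W^SO − W^NE = 459.71.

459.71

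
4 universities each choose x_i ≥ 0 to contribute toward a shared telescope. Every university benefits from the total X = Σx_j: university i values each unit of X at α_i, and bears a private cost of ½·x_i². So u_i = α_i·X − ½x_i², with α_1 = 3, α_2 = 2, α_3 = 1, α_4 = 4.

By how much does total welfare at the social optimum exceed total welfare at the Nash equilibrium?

115

University i's FOC: ∂u_i/∂x_i = α_i − x_i = 0, so x_i* = α_i.
NE contributions = (3, 2, 1, 4); X = 10.
W^NE = (Σα)·X − ½Σα_i² = 10² − ½·30 = 85.
Planner sets x_i = Σα_j = 10 for every i, so X^SO = 4·10 = 40.
W^SO = (Σα)·X^SO − ½·4·(Σα)² = (4/2)·10² = 200.
Deadweight loss = W^SO − W^NE = 115.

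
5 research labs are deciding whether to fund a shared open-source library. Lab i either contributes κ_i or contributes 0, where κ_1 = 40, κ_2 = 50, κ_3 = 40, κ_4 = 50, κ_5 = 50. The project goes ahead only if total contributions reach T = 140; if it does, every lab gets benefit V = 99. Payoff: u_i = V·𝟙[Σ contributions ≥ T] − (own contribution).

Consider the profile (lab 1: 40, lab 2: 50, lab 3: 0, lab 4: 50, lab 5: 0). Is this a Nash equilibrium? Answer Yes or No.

Yes

Total = 140 ≥ 140: provided.
Lab 1 (pledges 40, payoff 59): dropping to 0 → total 100, payoff 0. No gain.
Lab 2 (pledges 50, payoff 49): dropping to 0 → total 90, payoff 0. No gain.
Lab 3 (pledges 0, payoff 99): pledging 40 → total 180, payoff 59. No gain.
Lab 4 (pledges 50, payoff 49): dropping to 0 → total 90, payoff 0. No gain.
Lab 5 (pledges 0, payoff 99): pledging 50 → total 190, payoff 49. No gain.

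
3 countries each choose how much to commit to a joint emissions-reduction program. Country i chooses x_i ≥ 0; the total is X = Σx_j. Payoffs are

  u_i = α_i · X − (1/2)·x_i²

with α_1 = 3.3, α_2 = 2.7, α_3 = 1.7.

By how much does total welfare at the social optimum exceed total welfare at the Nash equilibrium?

Country i's FOC: ∂u_i/∂x_i = α_i − x_i = 0, so x_i* = α_i.
NE contributions = (3.3, 2.7, 1.7); X = 7.7.
W^NE = (Σα)·X − ½Σα_i² = 7.7² − ½·21.07 = 48.755.
Planner sets x_i = Σα_j = 7.7 for every i, so X^SO = 3·7.7 = 23.1.
W^SO = (Σα)·X^SO − ½·3·(Σα)² = (3/2)·7.7² = 88.935.
Deadweight loss = W^SO − W^NE = 40.18.

40.18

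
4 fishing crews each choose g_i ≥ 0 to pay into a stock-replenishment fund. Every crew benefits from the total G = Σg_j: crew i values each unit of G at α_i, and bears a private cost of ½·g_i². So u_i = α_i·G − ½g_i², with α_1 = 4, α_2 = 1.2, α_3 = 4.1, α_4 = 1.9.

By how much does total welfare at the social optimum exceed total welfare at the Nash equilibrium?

144.37

Crew i's FOC: ∂u_i/∂g_i = α_i − g_i = 0, so g_i* = α_i.
NE contributions = (4, 1.2, 4.1, 1.9); G = 11.2.
W^NE = (Σα)·G − ½Σα_i² = 11.2² − ½·37.86 = 106.51.
Planner sets g_i = Σα_j = 11.2 for every i, so G^SO = 4·11.2 = 44.8.
W^SO = (Σα)·G^SO − ½·4·(Σα)² = (4/2)·11.2² = 250.88.
Deadweight loss = W^SO − W^NE = 144.37.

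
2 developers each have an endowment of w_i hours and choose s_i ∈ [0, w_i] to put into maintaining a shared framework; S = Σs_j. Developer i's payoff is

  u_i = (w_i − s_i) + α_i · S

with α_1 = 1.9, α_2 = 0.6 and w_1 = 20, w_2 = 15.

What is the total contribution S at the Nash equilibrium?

∂u_i/∂s_i = α_i − 1, so developer i contributes w_i if α_i > 1, else 0.
α_i > 1 for i ∈ {1}; NE contributions (20, 0), S = 20.

20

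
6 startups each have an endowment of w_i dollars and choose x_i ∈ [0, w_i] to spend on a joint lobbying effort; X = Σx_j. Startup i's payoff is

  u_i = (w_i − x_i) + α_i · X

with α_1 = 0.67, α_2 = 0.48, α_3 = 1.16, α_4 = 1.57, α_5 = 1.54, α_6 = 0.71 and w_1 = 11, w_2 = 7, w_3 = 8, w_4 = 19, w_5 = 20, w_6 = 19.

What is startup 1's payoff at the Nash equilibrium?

42.49

∂u_i/∂x_i = α_i − 1, so startup i contributes w_i if α_i > 1, else 0.
α_i > 1 for i ∈ {3, 4, 5}; NE contributions (0, 0, 8, 19, 20, 0), X = 47.
u_1 = (11 − 0) + 0.67·47 = 42.49.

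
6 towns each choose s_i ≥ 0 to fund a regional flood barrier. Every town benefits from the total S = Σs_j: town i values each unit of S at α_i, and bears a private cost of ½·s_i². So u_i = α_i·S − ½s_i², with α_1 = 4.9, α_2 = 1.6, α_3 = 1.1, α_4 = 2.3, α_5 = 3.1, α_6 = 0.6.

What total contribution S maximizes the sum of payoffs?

Planner FOC: ∂(Σu_j)/∂s_i = (Σα_j) − s_i = 0, so s_i^SO = Σα_j = 13.6 for every i; S^SO = 81.6.

81.6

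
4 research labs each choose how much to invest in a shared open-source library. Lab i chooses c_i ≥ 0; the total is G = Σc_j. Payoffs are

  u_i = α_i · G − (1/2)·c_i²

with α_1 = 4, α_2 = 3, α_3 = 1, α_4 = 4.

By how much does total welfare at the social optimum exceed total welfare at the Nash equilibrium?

Lab i's FOC: ∂u_i/∂c_i = α_i − c_i = 0, so c_i* = α_i.
NE contributions = (4, 3, 1, 4); G = 12.
W^NE = (Σα)·G − ½Σα_i² = 12² − ½·42 = 123.
Planner sets c_i = Σα_j = 12 for every i, so G^SO = 4·12 = 48.
W^SO = (Σα)·G^SO − ½·4·(Σα)² = (4/2)·12² = 288.
Deadweight loss = W^SO − W^NE = 165.

165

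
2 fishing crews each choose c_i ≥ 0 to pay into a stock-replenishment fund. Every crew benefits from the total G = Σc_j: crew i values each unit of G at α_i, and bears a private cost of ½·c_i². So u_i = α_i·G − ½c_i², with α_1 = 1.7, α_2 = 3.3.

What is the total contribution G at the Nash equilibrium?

Crew i's FOC: ∂u_i/∂c_i = α_i − c_i = 0, so c_i* = α_i.
NE contributions = (1.7, 3.3); G = 5.

5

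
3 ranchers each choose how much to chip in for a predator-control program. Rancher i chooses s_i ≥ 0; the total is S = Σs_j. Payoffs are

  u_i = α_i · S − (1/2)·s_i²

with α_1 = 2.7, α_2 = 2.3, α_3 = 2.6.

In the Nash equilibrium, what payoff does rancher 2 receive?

Rancher i's FOC: ∂u_i/∂s_i = α_i − s_i = 0, so s_i* = α_i.
NE contributions = (2.7, 2.3, 2.6); S = 7.6.
u_2 = α_2·S − ½·(s_2)² = 2.3·7.6 − ½·2.3² = 14.835.

14.835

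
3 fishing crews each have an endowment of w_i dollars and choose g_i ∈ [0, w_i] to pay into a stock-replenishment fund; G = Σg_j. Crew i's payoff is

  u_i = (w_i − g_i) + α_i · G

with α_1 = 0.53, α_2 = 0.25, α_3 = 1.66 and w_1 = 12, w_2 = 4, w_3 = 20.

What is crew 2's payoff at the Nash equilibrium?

∂u_i/∂g_i = α_i − 1, so crew i contributes w_i if α_i > 1, else 0.
α_i > 1 for i ∈ {3}; NE contributions (0, 0, 20), G = 20.
u_2 = (4 − 0) + 0.25·20 = 9.

9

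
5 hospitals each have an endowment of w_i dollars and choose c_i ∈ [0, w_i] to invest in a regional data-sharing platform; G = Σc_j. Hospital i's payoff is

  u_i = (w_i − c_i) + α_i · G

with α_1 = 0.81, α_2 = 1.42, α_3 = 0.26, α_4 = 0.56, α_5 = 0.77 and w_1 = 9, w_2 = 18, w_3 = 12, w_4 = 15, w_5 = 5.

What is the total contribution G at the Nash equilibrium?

∂u_i/∂c_i = α_i − 1, so hospital i contributes w_i if α_i > 1, else 0.
α_i > 1 for i ∈ {2}; NE contributions (0, 18, 0, 0, 0), G = 18.

18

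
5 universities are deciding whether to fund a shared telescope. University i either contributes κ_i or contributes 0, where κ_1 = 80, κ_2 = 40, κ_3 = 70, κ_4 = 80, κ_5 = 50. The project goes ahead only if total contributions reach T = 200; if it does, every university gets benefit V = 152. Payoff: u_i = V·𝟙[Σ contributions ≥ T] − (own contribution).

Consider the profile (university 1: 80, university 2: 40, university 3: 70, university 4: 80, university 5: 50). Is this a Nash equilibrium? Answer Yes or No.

No

Total = 320 ≥ 200: provided.
University 1 (pledges 80, payoff 72): dropping to 0 → total 240, payoff 152. Profitable deviation.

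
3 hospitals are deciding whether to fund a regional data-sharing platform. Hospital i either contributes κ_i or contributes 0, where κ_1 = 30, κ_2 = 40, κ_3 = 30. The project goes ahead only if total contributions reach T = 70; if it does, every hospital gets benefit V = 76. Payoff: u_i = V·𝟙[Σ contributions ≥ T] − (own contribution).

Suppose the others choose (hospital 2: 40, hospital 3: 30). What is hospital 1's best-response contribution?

0

Others' total = 70 ≥ 70; contributing adds cost 30 for no extra benefit.
Best response: 0.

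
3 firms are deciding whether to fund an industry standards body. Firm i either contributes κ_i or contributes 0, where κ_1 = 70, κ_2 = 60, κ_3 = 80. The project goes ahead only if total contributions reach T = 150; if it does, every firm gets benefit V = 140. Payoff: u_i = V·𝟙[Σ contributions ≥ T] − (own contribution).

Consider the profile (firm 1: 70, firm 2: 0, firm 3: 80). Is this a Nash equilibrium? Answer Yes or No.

Total = 150 ≥ 150: provided.
Firm 1 (pledges 70, payoff 70): dropping to 0 → total 80, payoff 0. No gain.
Firm 2 (pledges 0, payoff 140): pledging 60 → total 210, payoff 80. No gain.
Firm 3 (pledges 80, payoff 60): dropping to 0 → total 70, payoff 0. No gain.

Yes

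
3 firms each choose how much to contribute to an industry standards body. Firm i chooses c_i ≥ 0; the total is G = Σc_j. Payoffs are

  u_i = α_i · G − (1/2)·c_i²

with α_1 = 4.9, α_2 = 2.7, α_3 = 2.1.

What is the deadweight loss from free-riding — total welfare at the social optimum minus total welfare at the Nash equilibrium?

Firm i's FOC: ∂u_i/∂c_i = α_i − c_i = 0, so c_i* = α_i.
NE contributions = (4.9, 2.7, 2.1); G = 9.7.
W^NE = (Σα)·G − ½Σα_i² = 9.7² − ½·35.71 = 76.235.
Planner sets c_i = Σα_j = 9.7 for every i, so G^SO = 3·9.7 = 29.1.
W^SO = (Σα)·G^SO − ½·3·(Σα)² = (3/2)·9.7² = 141.135.
Deadweight loss = W^SO − W^NE = 64.9.

64.9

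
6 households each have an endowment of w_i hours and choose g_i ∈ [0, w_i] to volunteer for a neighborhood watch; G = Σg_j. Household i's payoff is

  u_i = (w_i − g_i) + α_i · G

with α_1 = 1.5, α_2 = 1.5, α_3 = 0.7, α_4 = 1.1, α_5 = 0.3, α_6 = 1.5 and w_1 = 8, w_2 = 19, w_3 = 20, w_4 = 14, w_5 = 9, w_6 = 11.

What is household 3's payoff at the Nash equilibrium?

56.4

∂u_i/∂g_i = α_i − 1, so household i contributes w_i if α_i > 1, else 0.
α_i > 1 for i ∈ {1, 2, 4, 6}; NE contributions (8, 19, 0, 14, 0, 11), G = 52.
u_3 = (20 − 0) + 0.7·52 = 56.4.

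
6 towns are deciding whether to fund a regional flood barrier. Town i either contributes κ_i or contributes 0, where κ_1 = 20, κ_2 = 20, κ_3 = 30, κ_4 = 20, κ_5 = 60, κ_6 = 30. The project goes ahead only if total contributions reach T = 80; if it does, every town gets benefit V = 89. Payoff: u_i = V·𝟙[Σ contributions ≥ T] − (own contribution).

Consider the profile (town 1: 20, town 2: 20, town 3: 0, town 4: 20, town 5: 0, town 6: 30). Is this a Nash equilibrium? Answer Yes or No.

Yes

Total = 90 ≥ 80: provided.
Town 1 (pledges 20, payoff 69): dropping to 0 → total 70, payoff 0. No gain.
Town 2 (pledges 20, payoff 69): dropping to 0 → total 70, payoff 0. No gain.
Town 3 (pledges 0, payoff 89): pledging 30 → total 120, payoff 59. No gain.
Town 4 (pledges 20, payoff 69): dropping to 0 → total 70, payoff 0. No gain.
Town 5 (pledges 0, payoff 89): pledging 60 → total 150, payoff 29. No gain.
Town 6 (pledges 30, payoff 59): dropping to 0 → total 60, payoff 0. No gain.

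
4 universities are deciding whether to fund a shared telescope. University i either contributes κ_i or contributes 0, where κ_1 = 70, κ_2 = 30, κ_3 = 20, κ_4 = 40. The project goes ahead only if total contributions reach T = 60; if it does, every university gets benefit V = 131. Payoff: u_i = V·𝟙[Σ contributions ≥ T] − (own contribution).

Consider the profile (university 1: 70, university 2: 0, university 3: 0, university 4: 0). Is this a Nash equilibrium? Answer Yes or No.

Total = 70 ≥ 60: provided.
University 1 (pledges 70, payoff 61): dropping to 0 → total 0, payoff 0. No gain.
University 2 (pledges 0, payoff 131): pledging 30 → total 100, payoff 101. No gain.
University 3 (pledges 0, payoff 131): pledging 20 → total 90, payoff 111. No gain.
University 4 (pledges 0, payoff 131): pledging 40 → total 110, payoff 91. No gain.

Yes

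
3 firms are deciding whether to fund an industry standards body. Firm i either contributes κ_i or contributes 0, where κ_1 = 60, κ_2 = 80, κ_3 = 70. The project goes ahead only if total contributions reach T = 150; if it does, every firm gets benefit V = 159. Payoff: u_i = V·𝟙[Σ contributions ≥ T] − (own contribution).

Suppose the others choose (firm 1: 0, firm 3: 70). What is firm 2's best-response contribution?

80

Others' total = 70. Contributing 80 brings total to 150 ≥ 150: gain V − κ_2 = 79.
Best response: 80.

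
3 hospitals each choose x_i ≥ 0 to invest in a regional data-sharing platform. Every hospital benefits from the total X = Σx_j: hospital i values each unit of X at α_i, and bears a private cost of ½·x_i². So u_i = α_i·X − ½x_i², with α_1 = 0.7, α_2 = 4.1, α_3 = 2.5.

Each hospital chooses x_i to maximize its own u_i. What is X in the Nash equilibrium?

Hospital i's FOC: ∂u_i/∂x_i = α_i − x_i = 0, so x_i* = α_i.
NE contributions = (0.7, 4.1, 2.5); X = 7.3.

7.3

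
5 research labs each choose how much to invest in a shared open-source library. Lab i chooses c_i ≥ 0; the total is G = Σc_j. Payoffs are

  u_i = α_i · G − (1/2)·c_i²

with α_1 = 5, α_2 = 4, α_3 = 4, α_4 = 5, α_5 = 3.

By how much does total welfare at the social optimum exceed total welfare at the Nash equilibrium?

Lab i's FOC: ∂u_i/∂c_i = α_i − c_i = 0, so c_i* = α_i.
NE contributions = (5, 4, 4, 5, 3); G = 21.
W^NE = (Σα)·G − ½Σα_i² = 21² − ½·91 = 395.5.
Planner sets c_i = Σα_j = 21 for every i, so G^SO = 5·21 = 105.
W^SO = (Σα)·G^SO − ½·5·(Σα)² = (5/2)·21² = 1102.5.
Deadweight loss = W^SO − W^NE = 707.

707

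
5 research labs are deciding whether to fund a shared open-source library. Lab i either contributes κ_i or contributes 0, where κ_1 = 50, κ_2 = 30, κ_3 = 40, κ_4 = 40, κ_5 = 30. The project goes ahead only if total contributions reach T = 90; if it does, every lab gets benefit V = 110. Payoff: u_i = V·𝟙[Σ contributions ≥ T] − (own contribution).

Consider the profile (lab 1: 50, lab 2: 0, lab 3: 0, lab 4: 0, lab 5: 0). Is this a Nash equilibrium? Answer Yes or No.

Total = 50 < 90: not provided.
Lab 1 (pledges 50, payoff -50): dropping to 0 → total 0, payoff 0. Profitable deviation.

No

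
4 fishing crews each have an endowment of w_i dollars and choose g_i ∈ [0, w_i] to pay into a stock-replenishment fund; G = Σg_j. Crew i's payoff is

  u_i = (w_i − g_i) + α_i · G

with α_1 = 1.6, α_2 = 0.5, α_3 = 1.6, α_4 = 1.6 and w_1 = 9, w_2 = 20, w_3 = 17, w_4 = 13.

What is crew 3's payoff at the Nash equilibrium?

62.4

∂u_i/∂g_i = α_i − 1, so crew i contributes w_i if α_i > 1, else 0.
α_i > 1 for i ∈ {1, 3, 4}; NE contributions (9, 0, 17, 13), G = 39.
u_3 = (17 − 17) + 1.6·39 = 62.4.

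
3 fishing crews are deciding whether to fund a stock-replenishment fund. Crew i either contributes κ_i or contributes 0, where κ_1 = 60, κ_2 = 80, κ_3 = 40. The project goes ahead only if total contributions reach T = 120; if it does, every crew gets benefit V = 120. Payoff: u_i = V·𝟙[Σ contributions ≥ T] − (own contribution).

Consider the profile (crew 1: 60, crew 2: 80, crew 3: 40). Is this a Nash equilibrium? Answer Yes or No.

No

Total = 180 ≥ 120: provided.
Crew 1 (pledges 60, payoff 60): dropping to 0 → total 120, payoff 120. Profitable deviation.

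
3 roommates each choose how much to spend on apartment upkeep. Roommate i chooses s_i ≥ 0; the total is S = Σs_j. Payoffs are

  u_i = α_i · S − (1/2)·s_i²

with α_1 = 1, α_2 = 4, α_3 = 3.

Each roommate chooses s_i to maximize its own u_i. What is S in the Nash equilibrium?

Roommate i's FOC: ∂u_i/∂s_i = α_i − s_i = 0, so s_i* = α_i.
NE contributions = (1, 4, 3); S = 8.

8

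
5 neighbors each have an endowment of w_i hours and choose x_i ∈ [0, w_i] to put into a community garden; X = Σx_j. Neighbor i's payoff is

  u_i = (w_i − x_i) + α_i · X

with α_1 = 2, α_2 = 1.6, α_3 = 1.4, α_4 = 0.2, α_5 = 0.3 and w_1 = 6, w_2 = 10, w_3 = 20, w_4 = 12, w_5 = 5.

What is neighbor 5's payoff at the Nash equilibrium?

15.8

∂u_i/∂x_i = α_i − 1, so neighbor i contributes w_i if α_i > 1, else 0.
α_i > 1 for i ∈ {1, 2, 3}; NE contributions (6, 10, 20, 0, 0), X = 36.
u_5 = (5 − 0) + 0.3·36 = 15.8.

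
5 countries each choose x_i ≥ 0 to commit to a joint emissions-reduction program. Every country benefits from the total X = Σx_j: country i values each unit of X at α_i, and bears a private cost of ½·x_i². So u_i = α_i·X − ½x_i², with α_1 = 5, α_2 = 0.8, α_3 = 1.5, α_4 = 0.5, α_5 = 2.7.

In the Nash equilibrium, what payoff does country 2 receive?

8.08

Country i's FOC: ∂u_i/∂x_i = α_i − x_i = 0, so x_i* = α_i.
NE contributions = (5, 0.8, 1.5, 0.5, 2.7); X = 10.5.
u_2 = α_2·X − ½·(x_2)² = 0.8·10.5 − ½·0.8² = 8.08.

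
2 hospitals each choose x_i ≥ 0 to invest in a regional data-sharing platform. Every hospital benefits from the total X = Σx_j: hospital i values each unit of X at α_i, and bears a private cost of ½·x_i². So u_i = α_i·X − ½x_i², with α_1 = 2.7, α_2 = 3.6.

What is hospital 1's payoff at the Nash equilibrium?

13.365

Hospital i's FOC: ∂u_i/∂x_i = α_i − x_i = 0, so x_i* = α_i.
NE contributions = (2.7, 3.6); X = 6.3.
u_1 = α_1·X − ½·(x_1)² = 2.7·6.3 − ½·2.7² = 13.365.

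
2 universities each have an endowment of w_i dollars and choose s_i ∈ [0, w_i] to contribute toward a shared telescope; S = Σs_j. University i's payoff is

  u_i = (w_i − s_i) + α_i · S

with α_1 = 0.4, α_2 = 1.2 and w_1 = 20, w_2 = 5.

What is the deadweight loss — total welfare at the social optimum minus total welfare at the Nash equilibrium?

∂u_i/∂s_i = α_i − 1, so university i contributes w_i if α_i > 1, else 0.
α_i > 1 for i ∈ {2}; NE contributions (0, 5), S = 5.
W^NE = Σw_i − S^NE + (Σα_i)·S^NE = 25 + 0.6·5 = 28.
Planner: ∂(Σu_j)/∂s_i = Σα_j − 1 = 0.6 > 0, so everyone contributes w_i; S^SO = 25, W^SO = 25 + 0.6·25 = 40.
Deadweight loss = 12.

12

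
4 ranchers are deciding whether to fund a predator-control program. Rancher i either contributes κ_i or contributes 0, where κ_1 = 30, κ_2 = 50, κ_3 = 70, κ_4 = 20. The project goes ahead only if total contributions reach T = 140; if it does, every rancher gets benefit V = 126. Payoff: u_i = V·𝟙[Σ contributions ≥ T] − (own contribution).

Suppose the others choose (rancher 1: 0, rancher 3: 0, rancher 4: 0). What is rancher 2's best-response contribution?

Others' total = 0. Even contributing 50 gives 50 < 140: no benefit either way.
Best response: 0.

0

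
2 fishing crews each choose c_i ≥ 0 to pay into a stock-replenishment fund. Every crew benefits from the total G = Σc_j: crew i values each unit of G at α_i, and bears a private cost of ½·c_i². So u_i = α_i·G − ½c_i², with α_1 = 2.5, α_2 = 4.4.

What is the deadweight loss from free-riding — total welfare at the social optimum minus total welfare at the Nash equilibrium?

Crew i's FOC: ∂u_i/∂c_i = α_i − c_i = 0, so c_i* = α_i.
NE contributions = (2.5, 4.4); G = 6.9.
W^NE = (Σα)·G − ½Σα_i² = 6.9² − ½·25.61 = 34.805.
Planner sets c_i = Σα_j = 6.9 for every i, so G^SO = 2·6.9 = 13.8.
W^SO = (Σα)·G^SO − ½·2·(Σα)² = (2/2)·6.9² = 47.61.
Deadweight loss = W^SO − W^NE = 12.805.

12.805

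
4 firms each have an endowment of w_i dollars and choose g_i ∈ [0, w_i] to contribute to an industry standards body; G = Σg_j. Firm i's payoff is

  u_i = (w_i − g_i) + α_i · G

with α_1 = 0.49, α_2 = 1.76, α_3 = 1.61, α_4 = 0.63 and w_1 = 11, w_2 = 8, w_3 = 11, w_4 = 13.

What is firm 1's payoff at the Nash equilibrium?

∂u_i/∂g_i = α_i − 1, so firm i contributes w_i if α_i > 1, else 0.
α_i > 1 for i ∈ {2, 3}; NE contributions (0, 8, 11, 0), G = 19.
u_1 = (11 − 0) + 0.49·19 = 20.31.

20.31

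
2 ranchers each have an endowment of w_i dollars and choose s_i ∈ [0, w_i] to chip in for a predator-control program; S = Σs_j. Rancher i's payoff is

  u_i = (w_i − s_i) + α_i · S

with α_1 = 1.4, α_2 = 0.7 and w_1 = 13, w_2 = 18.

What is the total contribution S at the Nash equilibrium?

∂u_i/∂s_i = α_i − 1, so rancher i contributes w_i if α_i > 1, else 0.
α_i > 1 for i ∈ {1}; NE contributions (13, 0), S = 13.

13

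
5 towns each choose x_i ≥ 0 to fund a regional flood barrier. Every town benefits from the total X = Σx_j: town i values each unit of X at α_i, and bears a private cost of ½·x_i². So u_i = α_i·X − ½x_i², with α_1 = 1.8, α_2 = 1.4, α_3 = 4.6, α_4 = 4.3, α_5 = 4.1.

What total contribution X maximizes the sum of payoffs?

Planner FOC: ∂(Σu_j)/∂x_i = (Σα_j) − x_i = 0, so x_i^SO = Σα_j = 16.2 for every i; X^SO = 81.

81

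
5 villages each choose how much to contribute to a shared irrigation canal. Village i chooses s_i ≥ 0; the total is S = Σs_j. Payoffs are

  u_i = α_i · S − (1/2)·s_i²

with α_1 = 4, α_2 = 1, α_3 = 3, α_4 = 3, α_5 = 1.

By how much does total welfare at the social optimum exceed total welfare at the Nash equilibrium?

234

Village i's FOC: ∂u_i/∂s_i = α_i − s_i = 0, so s_i* = α_i.
NE contributions = (4, 1, 3, 3, 1); S = 12.
W^NE = (Σα)·S − ½Σα_i² = 12² − ½·36 = 126.
Planner sets s_i = Σα_j = 12 for every i, so S^SO = 5·12 = 60.
W^SO = (Σα)·S^SO − ½·5·(Σα)² = (5/2)·12² = 360.
Deadweight loss = W^SO − W^NE = 234.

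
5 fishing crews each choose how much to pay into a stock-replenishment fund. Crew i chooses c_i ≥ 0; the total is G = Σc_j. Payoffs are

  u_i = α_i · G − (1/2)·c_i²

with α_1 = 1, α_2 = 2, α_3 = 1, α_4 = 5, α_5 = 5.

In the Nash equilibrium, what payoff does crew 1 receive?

Crew i's FOC: ∂u_i/∂c_i = α_i − c_i = 0, so c_i* = α_i.
NE contributions = (1, 2, 1, 5, 5); G = 14.
u_1 = α_1·G − ½·(c_1)² = 1·14 − ½·1² = 13.5.

13.5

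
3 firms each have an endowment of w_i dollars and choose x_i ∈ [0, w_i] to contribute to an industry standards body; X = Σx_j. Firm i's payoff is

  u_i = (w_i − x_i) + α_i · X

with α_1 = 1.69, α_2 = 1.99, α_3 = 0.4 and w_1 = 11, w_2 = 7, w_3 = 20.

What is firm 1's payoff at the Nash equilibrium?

∂u_i/∂x_i = α_i − 1, so firm i contributes w_i if α_i > 1, else 0.
α_i > 1 for i ∈ {1, 2}; NE contributions (11, 7, 0), X = 18.
u_1 = (11 − 11) + 1.69·18 = 30.42.

30.42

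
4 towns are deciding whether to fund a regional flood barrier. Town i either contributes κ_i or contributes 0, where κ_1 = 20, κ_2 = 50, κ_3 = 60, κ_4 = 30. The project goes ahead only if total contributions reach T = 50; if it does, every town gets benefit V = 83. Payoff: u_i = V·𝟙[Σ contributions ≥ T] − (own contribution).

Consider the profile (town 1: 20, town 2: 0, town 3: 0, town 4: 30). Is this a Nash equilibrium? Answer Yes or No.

Yes

Total = 50 ≥ 50: provided.
Town 1 (pledges 20, payoff 63): dropping to 0 → total 30, payoff 0. No gain.
Town 2 (pledges 0, payoff 83): pledging 50 → total 100, payoff 33. No gain.
Town 3 (pledges 0, payoff 83): pledging 60 → total 110, payoff 23. No gain.
Town 4 (pledges 30, payoff 53): dropping to 0 → total 20, payoff 0. No gain.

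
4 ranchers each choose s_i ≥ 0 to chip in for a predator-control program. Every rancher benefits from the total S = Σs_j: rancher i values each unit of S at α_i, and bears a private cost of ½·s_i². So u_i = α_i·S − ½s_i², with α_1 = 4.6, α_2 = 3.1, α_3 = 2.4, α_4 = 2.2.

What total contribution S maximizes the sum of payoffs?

49.2

Planner FOC: ∂(Σu_j)/∂s_i = (Σα_j) − s_i = 0, so s_i^SO = Σα_j = 12.3 for every i; S^SO = 49.2.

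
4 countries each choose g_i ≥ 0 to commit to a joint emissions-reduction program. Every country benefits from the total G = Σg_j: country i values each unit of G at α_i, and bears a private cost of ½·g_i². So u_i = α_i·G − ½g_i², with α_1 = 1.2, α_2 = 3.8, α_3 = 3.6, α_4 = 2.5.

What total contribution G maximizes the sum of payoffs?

Planner FOC: ∂(Σu_j)/∂g_i = (Σα_j) − g_i = 0, so g_i^SO = Σα_j = 11.1 for every i; G^SO = 44.4.

44.4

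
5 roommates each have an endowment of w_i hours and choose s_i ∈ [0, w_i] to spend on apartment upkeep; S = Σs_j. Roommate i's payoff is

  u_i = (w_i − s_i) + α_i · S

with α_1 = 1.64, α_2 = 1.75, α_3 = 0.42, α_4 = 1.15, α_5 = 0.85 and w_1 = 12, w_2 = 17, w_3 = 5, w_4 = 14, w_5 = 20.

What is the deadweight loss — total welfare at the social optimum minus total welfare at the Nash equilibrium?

120.25

∂u_i/∂s_i = α_i − 1, so roommate i contributes w_i if α_i > 1, else 0.
α_i > 1 for i ∈ {1, 2, 4}; NE contributions (12, 17, 0, 14, 0), S = 43.
W^NE = Σw_i − S^NE + (Σα_i)·S^NE = 68 + 4.81·43 = 274.83.
Planner: ∂(Σu_j)/∂s_i = Σα_j − 1 = 4.81 > 0, so everyone contributes w_i; S^SO = 68, W^SO = 68 + 4.81·68 = 395.08.
Deadweight loss = 120.25.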